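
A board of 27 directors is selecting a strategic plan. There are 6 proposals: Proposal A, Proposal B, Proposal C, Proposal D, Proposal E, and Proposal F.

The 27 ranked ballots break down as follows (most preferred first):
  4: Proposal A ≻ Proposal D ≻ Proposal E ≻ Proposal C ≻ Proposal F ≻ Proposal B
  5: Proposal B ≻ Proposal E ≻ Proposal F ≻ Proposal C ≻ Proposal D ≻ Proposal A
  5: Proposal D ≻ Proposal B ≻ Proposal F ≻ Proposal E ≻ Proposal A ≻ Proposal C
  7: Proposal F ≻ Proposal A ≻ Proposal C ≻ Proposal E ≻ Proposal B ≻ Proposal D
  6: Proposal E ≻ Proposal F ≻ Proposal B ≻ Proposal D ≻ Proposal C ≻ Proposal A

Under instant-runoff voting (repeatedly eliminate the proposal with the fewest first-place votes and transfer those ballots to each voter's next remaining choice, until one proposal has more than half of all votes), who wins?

Proposal E

Round 1: Proposal A 4, Proposal B 5, Proposal C 0, Proposal D 5, Proposal E 6, Proposal F 7. Proposal C eliminated.
Round 2: Proposal A 4, Proposal B 5, Proposal D 5, Proposal E 6, Proposal F 7. Proposal A eliminated.
Round 3: Proposal B 5, Proposal D 9, Proposal E 6, Proposal F 7. Proposal B eliminated.
Round 4: Proposal D 9, Proposal E 11, Proposal F 7. Proposal F eliminated.
Round 5: Proposal D 9, Proposal E 18. Proposal E has a majority (≥14).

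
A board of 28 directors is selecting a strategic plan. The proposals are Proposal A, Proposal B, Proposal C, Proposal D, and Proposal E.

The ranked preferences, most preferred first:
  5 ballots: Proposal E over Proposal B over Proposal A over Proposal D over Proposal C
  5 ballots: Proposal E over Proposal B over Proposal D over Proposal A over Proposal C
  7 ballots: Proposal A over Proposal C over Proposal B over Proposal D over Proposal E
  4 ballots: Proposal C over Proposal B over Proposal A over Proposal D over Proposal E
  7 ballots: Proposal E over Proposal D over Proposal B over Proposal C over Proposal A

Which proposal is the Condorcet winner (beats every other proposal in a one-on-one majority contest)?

Proposal E vs Proposal A: 17–11
Proposal E vs Proposal B: 17–11
Proposal E vs Proposal C: 17–11
Proposal E vs Proposal D: 17–11
Proposal E beats every other proposal.

Proposal E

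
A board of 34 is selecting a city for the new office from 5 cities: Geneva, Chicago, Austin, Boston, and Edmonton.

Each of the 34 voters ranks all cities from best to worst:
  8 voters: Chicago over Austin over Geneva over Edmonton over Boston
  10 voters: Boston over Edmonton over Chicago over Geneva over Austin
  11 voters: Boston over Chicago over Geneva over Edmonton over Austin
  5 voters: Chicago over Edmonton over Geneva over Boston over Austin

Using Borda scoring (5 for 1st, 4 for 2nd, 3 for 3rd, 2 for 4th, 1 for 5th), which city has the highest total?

Chicago

Geneva: 8×3 + 10×2 + 11×3 + 5×3 = 92
Chicago: 8×5 + 10×3 + 11×4 + 5×5 = 139
Austin: 8×4 + 10×1 + 11×1 + 5×1 = 58
Boston: 8×1 + 10×5 + 11×5 + 5×2 = 123
Edmonton: 8×2 + 10×4 + 11×2 + 5×4 = 98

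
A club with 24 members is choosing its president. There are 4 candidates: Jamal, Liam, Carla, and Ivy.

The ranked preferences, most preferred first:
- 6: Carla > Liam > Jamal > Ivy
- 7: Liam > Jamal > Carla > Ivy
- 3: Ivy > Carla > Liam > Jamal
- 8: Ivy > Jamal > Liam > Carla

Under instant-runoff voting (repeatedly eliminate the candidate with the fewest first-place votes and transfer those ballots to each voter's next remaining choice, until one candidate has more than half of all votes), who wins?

Liam

Round 1: Jamal 0, Liam 7, Carla 6, Ivy 11. Jamal eliminated.
Round 2: Liam 7, Carla 6, Ivy 11. Carla eliminated.
Round 3: Liam 13, Ivy 11. Liam has a majority (≥13).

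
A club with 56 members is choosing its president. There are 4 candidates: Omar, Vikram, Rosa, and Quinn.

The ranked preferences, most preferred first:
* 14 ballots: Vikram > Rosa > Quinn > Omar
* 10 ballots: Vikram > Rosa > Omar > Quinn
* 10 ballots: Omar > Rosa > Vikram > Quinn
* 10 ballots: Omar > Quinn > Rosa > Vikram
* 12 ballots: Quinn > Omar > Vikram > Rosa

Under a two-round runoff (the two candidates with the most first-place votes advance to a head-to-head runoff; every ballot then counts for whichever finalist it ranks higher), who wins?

Round 1 first-place votes: Omar 20, Vikram 24, Rosa 0, Quinn 12. Vikram and Omar advance.
Runoff: Vikram is ranked above Omar on 24 ballots, Omar above Vikram on 32.

Omar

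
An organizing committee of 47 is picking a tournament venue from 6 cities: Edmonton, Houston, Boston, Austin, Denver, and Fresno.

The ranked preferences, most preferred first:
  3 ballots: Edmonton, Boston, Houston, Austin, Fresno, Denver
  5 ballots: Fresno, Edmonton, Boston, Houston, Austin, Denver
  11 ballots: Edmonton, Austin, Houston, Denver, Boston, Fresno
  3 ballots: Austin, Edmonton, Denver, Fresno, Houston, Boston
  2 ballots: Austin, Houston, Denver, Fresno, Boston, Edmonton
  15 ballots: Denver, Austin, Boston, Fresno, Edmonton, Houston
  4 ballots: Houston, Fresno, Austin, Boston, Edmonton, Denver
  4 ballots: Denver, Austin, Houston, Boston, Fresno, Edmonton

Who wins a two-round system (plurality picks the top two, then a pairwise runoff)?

Edmonton

Round 1 first-place votes: Edmonton 14, Houston 4, Boston 0, Austin 5, Denver 19, Fresno 5. Denver and Edmonton advance.
Runoff: Denver is ranked above Edmonton on 21 ballots, Edmonton above Denver on 26.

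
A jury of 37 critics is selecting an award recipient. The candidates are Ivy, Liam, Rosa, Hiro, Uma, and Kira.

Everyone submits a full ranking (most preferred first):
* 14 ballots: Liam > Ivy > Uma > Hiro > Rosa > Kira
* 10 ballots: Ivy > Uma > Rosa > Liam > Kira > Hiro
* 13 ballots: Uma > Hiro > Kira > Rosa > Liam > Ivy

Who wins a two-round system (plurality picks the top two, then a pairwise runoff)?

Uma

Round 1 first-place votes: Ivy 10, Liam 14, Rosa 0, Hiro 0, Uma 13, Kira 0. Liam and Uma advance.
Runoff: Liam is ranked above Uma on 14 ballots, Uma above Liam on 23.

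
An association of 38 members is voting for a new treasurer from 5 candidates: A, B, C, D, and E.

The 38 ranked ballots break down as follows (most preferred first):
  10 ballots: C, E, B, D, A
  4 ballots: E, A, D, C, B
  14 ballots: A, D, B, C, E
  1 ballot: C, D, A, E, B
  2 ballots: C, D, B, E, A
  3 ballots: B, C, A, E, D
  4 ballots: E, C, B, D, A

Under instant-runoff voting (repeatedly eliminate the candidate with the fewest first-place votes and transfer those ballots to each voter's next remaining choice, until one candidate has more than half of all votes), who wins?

Round 1: A 14, B 3, C 13, D 0, E 8. D eliminated.
Round 2: A 14, B 3, C 13, E 8. B eliminated.
Round 3: A 14, C 16, E 8. E eliminated.
Round 4: A 18, C 20. C has a majority (≥20).

C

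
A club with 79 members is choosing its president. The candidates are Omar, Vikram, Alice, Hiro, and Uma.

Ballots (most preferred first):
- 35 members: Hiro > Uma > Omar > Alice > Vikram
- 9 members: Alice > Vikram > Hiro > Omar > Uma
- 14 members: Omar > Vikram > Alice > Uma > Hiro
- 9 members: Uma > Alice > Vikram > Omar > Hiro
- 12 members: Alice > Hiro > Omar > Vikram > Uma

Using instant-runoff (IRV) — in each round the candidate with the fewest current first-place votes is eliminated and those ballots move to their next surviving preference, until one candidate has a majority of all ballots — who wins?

Alice

Round 1: Omar 14, Vikram 0, Alice 21, Hiro 35, Uma 9. Vikram eliminated.
Round 2: Omar 14, Alice 21, Hiro 35, Uma 9. Uma eliminated.
Round 3: Omar 14, Alice 30, Hiro 35. Omar eliminated.
Round 4: Alice 44, Hiro 35. Alice has a majority (≥40).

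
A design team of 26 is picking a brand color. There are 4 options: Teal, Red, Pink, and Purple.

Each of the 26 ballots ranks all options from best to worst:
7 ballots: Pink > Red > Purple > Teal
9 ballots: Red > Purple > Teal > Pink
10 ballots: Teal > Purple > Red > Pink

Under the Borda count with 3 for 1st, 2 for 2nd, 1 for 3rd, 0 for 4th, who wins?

Teal: 7×0 + 9×1 + 10×3 = 39
Red: 7×2 + 9×3 + 10×1 = 51
Pink: 7×3 + 9×0 + 10×0 = 21
Purple: 7×1 + 9×2 + 10×2 = 45

Red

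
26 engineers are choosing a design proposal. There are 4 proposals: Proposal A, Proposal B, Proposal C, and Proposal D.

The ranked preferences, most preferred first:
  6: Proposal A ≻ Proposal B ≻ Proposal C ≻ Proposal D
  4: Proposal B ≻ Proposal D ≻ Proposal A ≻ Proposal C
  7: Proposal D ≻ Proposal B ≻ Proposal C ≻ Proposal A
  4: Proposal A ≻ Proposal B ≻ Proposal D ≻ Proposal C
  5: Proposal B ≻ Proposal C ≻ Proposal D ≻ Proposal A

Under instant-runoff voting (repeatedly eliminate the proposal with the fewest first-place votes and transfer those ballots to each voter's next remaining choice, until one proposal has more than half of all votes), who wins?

Proposal B

Round 1: Proposal A 10, Proposal B 9, Proposal C 0, Proposal D 7. Proposal C eliminated.
Round 2: Proposal A 10, Proposal B 9, Proposal D 7. Proposal D eliminated.
Round 3: Proposal A 10, Proposal B 16. Proposal B has a majority (≥14).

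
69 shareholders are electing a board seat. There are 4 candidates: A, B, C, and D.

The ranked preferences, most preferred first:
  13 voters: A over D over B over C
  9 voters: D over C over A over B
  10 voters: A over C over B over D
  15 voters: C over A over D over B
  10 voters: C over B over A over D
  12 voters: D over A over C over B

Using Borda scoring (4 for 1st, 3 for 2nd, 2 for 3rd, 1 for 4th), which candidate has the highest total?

A: 13×4 + 9×2 + 10×4 + 15×3 + 10×2 + 12×3 = 211
B: 13×2 + 9×1 + 10×2 + 15×1 + 10×3 + 12×1 = 112
C: 13×1 + 9×3 + 10×3 + 15×4 + 10×4 + 12×2 = 194
D: 13×3 + 9×4 + 10×1 + 15×2 + 10×1 + 12×4 = 173

A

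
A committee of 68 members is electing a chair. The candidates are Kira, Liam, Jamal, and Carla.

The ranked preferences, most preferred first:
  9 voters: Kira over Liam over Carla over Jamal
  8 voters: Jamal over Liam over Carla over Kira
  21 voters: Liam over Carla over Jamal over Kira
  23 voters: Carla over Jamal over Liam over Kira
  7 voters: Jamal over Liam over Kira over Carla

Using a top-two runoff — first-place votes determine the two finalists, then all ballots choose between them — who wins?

Round 1 first-place votes: Kira 9, Liam 21, Jamal 15, Carla 23. Carla and Liam advance.
Runoff: Carla is ranked above Liam on 23 ballots, Liam above Carla on 45.

Liam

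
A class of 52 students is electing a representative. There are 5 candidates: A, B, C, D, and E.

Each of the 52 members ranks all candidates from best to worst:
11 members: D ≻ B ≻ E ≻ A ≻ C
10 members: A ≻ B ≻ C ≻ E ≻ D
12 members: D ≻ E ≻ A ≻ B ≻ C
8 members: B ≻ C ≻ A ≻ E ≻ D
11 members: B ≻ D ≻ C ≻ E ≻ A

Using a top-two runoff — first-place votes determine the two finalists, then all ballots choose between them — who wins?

Round 1 first-place votes: A 10, B 19, C 0, D 23, E 0. D and B advance.
Runoff: D is ranked above B on 23 ballots, B above D on 29.

B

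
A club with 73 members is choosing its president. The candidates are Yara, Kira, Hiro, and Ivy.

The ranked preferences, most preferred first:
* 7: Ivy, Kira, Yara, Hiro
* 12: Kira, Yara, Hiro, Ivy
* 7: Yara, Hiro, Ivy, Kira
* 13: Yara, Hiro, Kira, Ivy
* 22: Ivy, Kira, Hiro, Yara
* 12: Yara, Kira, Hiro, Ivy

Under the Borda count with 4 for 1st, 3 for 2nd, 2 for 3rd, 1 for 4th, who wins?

Yara: 7×2 + 12×3 + 7×4 + 13×4 + 22×1 + 12×4 = 200
Kira: 7×3 + 12×4 + 7×1 + 13×2 + 22×3 + 12×3 = 204
Hiro: 7×1 + 12×2 + 7×3 + 13×3 + 22×2 + 12×2 = 159
Ivy: 7×4 + 12×1 + 7×2 + 13×1 + 22×4 + 12×1 = 167

Kira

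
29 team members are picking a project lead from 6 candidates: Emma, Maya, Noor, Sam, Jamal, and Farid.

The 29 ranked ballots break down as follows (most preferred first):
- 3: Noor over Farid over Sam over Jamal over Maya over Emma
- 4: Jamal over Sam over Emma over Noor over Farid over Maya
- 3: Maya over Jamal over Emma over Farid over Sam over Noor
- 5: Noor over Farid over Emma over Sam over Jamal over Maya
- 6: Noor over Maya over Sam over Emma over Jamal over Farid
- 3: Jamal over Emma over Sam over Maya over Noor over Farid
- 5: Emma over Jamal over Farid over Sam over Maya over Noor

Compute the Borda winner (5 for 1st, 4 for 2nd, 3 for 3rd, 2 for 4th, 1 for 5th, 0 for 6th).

Emma: 3×0 + 4×3 + 3×3 + 5×3 + 6×2 + 3×4 + 5×5 = 85
Maya: 3×1 + 4×0 + 3×5 + 5×0 + 6×4 + 3×2 + 5×1 = 53
Noor: 3×5 + 4×2 + 3×0 + 5×5 + 6×5 + 3×1 + 5×0 = 81
Sam: 3×3 + 4×4 + 3×1 + 5×2 + 6×3 + 3×3 + 5×2 = 75
Jamal: 3×2 + 4×5 + 3×4 + 5×1 + 6×1 + 3×5 + 5×4 = 84
Farid: 3×4 + 4×1 + 3×2 + 5×4 + 6×0 + 3×0 + 5×3 = 57

Emma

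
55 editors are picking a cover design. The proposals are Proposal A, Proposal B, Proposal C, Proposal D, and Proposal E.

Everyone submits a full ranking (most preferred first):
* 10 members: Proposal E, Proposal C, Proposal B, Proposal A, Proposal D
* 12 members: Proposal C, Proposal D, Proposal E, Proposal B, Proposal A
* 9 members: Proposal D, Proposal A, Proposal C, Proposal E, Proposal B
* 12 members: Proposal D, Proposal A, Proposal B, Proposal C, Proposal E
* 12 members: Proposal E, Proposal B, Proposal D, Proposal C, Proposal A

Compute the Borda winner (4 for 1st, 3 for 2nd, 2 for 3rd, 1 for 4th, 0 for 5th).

Proposal D

Proposal A: 10×1 + 12×0 + 9×3 + 12×3 + 12×0 = 73
Proposal B: 10×2 + 12×1 + 9×0 + 12×2 + 12×3 = 92
Proposal C: 10×3 + 12×4 + 9×2 + 12×1 + 12×1 = 120
Proposal D: 10×0 + 12×3 + 9×4 + 12×4 + 12×2 = 144
Proposal E: 10×4 + 12×2 + 9×1 + 12×0 + 12×4 = 121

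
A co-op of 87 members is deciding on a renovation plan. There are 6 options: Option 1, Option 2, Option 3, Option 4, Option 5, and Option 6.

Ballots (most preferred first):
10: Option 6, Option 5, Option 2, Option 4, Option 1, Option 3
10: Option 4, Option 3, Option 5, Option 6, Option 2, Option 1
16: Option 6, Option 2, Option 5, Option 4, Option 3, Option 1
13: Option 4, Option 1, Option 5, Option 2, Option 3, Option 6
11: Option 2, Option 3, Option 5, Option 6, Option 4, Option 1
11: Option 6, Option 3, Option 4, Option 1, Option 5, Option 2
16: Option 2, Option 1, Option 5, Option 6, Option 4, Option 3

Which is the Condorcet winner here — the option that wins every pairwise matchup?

Option 5

Option 5 vs Option 1: 47–40
Option 5 vs Option 2: 44–43
Option 5 vs Option 3: 55–32
Option 5 vs Option 4: 53–34
Option 5 vs Option 6: 50–37
Option 5 beats every other option.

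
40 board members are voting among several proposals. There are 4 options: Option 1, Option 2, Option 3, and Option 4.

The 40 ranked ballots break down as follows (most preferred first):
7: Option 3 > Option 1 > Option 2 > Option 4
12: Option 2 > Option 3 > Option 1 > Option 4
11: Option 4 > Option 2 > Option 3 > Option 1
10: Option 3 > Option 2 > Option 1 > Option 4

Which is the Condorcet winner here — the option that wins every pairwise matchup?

Option 2

Option 2 vs Option 1: 33–7
Option 2 vs Option 3: 23–17
Option 2 vs Option 4: 29–11
Option 2 beats every other option.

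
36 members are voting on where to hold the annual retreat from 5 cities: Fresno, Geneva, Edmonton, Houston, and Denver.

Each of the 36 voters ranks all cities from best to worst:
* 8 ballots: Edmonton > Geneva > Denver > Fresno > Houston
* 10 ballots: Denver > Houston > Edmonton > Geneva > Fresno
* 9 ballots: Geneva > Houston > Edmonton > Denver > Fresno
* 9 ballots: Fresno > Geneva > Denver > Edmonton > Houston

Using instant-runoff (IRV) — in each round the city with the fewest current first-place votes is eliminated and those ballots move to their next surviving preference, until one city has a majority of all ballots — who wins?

Geneva

Round 1: Fresno 9, Geneva 9, Edmonton 8, Houston 0, Denver 10. Houston eliminated.
Round 2: Fresno 9, Geneva 9, Edmonton 8, Denver 10. Edmonton eliminated.
Round 3: Fresno 9, Geneva 17, Denver 10. Fresno eliminated.
Round 4: Geneva 26, Denver 10. Geneva has a majority (≥19).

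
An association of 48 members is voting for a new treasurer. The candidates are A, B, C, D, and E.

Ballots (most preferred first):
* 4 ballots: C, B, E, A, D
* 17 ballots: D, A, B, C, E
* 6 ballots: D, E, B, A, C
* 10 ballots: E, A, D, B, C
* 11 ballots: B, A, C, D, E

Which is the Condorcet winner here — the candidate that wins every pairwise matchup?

A

A vs B: 27–21
A vs C: 44–4
A vs D: 25–23
A vs E: 28–20
A beats every other candidate.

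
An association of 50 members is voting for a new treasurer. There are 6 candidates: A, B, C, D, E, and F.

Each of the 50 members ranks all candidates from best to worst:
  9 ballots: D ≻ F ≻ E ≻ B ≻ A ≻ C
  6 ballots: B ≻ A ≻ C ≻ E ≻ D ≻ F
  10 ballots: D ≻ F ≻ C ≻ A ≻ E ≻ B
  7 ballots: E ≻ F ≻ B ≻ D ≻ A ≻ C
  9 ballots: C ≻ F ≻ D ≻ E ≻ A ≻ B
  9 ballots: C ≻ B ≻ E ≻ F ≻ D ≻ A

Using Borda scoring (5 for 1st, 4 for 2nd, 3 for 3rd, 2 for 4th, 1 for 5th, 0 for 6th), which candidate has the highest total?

F

A: 9×1 + 6×4 + 10×2 + 7×1 + 9×1 + 9×0 = 69
B: 9×2 + 6×5 + 10×0 + 7×3 + 9×0 + 9×4 = 105
C: 9×0 + 6×3 + 10×3 + 7×0 + 9×5 + 9×5 = 138
D: 9×5 + 6×1 + 10×5 + 7×2 + 9×3 + 9×1 = 151
E: 9×3 + 6×2 + 10×1 + 7×5 + 9×2 + 9×3 = 129
F: 9×4 + 6×0 + 10×4 + 7×4 + 9×4 + 9×2 = 158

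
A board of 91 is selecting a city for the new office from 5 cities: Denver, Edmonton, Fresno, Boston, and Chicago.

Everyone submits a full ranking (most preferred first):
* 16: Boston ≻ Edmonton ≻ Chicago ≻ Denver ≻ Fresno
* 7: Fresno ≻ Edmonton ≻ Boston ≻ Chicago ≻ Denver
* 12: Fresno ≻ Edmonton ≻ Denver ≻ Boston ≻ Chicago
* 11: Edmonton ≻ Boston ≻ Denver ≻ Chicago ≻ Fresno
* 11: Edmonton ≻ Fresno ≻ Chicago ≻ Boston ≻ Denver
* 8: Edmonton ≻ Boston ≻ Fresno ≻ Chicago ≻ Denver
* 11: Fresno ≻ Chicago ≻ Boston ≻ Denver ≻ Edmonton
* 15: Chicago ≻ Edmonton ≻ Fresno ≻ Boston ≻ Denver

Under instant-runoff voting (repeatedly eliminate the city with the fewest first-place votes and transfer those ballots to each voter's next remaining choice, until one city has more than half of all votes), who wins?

Edmonton

Round 1: Denver 0, Edmonton 30, Fresno 30, Boston 16, Chicago 15. Denver eliminated.
Round 2: Edmonton 30, Fresno 30, Boston 16, Chicago 15. Chicago eliminated.
Round 3: Edmonton 45, Fresno 30, Boston 16. Boston eliminated.
Round 4: Edmonton 61, Fresno 30. Edmonton has a majority (≥46).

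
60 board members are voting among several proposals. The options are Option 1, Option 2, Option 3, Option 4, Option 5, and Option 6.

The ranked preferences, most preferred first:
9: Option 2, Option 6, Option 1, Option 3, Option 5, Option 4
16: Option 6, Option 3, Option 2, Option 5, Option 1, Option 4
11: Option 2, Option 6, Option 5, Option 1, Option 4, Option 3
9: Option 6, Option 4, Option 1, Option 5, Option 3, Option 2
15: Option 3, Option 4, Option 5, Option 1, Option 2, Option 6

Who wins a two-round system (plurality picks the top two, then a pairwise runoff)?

Option 2

Round 1 first-place votes: Option 1 0, Option 2 20, Option 3 15, Option 4 0, Option 5 0, Option 6 25. Option 6 and Option 2 advance.
Runoff: Option 6 is ranked above Option 2 on 25 ballots, Option 2 above Option 6 on 35.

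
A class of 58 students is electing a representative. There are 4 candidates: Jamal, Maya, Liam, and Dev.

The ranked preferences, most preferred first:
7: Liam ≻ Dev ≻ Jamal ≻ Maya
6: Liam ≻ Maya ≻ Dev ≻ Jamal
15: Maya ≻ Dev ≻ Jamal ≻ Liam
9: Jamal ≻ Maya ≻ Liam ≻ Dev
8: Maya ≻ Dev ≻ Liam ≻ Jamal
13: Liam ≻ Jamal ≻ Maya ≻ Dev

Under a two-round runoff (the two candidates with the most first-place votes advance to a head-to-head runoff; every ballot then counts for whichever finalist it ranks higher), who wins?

Round 1 first-place votes: Jamal 9, Maya 23, Liam 26, Dev 0. Liam and Maya advance.
Runoff: Liam is ranked above Maya on 26 ballots, Maya above Liam on 32.

Maya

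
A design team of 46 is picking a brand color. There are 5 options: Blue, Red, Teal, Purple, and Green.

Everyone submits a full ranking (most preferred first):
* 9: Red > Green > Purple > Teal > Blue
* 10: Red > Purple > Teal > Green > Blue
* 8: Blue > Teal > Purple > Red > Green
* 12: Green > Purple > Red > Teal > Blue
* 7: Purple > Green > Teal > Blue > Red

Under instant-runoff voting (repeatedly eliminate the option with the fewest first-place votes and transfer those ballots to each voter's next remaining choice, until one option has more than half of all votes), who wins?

Red

Round 1: Blue 8, Red 19, Teal 0, Purple 7, Green 12. Teal eliminated.
Round 2: Blue 8, Red 19, Purple 7, Green 12. Purple eliminated.
Round 3: Blue 8, Red 19, Green 19. Blue eliminated.
Round 4: Red 27, Green 19. Red has a majority (≥24).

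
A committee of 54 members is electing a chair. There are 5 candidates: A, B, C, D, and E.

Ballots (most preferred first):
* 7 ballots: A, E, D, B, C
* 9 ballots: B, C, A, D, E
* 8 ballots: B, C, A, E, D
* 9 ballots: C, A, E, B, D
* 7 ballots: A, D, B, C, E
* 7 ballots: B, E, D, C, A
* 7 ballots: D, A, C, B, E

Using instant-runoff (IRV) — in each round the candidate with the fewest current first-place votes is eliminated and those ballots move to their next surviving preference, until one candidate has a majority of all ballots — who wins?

Round 1: A 14, B 24, C 9, D 7, E 0. E eliminated.
Round 2: A 14, B 24, C 9, D 7. D eliminated.
Round 3: A 21, B 24, C 9. C eliminated.
Round 4: A 30, B 24. A has a majority (≥28).

A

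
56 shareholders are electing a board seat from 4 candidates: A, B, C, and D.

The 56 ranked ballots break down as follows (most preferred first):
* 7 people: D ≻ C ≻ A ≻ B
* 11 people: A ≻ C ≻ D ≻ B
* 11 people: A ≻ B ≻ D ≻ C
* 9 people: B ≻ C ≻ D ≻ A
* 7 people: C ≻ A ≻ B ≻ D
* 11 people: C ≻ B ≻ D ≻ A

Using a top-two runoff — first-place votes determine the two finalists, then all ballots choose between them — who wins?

C

Round 1 first-place votes: A 22, B 9, C 18, D 7. A and C advance.
Runoff: A is ranked above C on 22 ballots, C above A on 34.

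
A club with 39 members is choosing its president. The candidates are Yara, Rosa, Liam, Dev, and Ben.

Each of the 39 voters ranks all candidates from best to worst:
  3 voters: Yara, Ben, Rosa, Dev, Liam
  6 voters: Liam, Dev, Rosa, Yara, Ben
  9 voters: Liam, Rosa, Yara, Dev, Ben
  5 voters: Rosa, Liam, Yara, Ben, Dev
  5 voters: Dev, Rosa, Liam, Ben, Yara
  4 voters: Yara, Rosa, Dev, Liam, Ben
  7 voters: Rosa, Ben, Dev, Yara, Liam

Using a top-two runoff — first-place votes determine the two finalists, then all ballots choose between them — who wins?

Rosa

Round 1 first-place votes: Yara 7, Rosa 12, Liam 15, Dev 5, Ben 0. Liam and Rosa advance.
Runoff: Liam is ranked above Rosa on 15 ballots, Rosa above Liam on 24.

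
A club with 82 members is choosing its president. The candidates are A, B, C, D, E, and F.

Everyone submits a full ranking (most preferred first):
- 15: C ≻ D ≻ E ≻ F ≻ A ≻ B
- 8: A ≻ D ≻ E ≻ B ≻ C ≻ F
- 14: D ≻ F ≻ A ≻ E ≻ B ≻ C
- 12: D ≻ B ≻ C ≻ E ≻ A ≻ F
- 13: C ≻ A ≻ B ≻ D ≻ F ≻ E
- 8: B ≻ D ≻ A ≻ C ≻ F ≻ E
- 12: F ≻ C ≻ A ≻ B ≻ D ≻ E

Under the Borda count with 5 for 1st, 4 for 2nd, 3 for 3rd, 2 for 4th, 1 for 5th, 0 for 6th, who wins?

D

A: 15×1 + 8×5 + 14×3 + 12×1 + 13×4 + 8×3 + 12×3 = 221
B: 15×0 + 8×2 + 14×1 + 12×4 + 13×3 + 8×5 + 12×2 = 181
C: 15×5 + 8×1 + 14×0 + 12×3 + 13×5 + 8×2 + 12×4 = 248
D: 15×4 + 8×4 + 14×5 + 12×5 + 13×2 + 8×4 + 12×1 = 292
E: 15×3 + 8×3 + 14×2 + 12×2 + 13×0 + 8×0 + 12×0 = 121
F: 15×2 + 8×0 + 14×4 + 12×0 + 13×1 + 8×1 + 12×5 = 167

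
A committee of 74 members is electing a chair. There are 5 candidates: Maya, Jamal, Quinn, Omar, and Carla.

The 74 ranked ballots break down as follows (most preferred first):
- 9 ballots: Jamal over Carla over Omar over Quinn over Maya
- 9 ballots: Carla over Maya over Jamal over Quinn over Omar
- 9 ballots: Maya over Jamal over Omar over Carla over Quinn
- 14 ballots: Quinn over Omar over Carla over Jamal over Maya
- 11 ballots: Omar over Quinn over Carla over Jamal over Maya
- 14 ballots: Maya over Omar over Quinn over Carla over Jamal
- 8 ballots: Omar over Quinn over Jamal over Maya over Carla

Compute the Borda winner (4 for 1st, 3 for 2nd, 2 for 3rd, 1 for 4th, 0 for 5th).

Omar

Maya: 9×0 + 9×3 + 9×4 + 14×0 + 11×0 + 14×4 + 8×1 = 127
Jamal: 9×4 + 9×2 + 9×3 + 14×1 + 11×1 + 14×0 + 8×2 = 122
Quinn: 9×1 + 9×1 + 9×0 + 14×4 + 11×3 + 14×2 + 8×3 = 159
Omar: 9×2 + 9×0 + 9×2 + 14×3 + 11×4 + 14×3 + 8×4 = 196
Carla: 9×3 + 9×4 + 9×1 + 14×2 + 11×2 + 14×1 + 8×0 = 136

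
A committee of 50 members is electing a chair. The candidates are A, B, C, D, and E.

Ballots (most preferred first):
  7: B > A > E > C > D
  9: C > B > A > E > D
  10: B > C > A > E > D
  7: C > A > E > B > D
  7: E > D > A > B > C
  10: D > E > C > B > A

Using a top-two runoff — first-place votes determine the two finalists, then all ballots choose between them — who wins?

Round 1 first-place votes: A 0, B 17, C 16, D 10, E 7. B and C advance.
Runoff: B is ranked above C on 24 ballots, C above B on 26.

C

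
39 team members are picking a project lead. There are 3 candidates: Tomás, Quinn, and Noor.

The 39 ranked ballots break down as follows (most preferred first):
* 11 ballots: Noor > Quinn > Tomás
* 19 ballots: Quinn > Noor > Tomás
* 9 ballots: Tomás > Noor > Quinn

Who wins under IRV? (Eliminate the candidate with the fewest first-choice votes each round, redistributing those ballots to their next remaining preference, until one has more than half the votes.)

Round 1: Tomás 9, Quinn 19, Noor 11. Tomás eliminated.
Round 2: Quinn 19, Noor 20. Noor has a majority (≥20).

Noor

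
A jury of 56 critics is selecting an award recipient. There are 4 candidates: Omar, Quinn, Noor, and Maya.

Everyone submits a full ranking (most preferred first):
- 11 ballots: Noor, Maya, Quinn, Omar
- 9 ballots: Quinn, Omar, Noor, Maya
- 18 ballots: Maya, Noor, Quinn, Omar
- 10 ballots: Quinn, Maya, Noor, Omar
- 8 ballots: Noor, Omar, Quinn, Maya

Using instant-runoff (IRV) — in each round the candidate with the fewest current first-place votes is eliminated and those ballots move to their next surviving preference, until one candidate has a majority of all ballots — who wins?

Noor

Round 1: Omar 0, Quinn 19, Noor 19, Maya 18. Omar eliminated.
Round 2: Quinn 19, Noor 19, Maya 18. Maya eliminated.
Round 3: Quinn 19, Noor 37. Noor has a majority (≥29).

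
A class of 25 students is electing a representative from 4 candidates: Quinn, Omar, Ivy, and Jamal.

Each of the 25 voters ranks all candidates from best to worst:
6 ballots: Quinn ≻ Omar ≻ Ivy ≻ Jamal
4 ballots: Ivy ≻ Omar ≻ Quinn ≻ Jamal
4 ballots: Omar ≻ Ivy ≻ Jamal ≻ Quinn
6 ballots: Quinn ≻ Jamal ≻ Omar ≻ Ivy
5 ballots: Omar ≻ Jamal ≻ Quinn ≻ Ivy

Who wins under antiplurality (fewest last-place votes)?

Last-place votes: Quinn 4, Omar 0, Ivy 11, Jamal 10.

Omar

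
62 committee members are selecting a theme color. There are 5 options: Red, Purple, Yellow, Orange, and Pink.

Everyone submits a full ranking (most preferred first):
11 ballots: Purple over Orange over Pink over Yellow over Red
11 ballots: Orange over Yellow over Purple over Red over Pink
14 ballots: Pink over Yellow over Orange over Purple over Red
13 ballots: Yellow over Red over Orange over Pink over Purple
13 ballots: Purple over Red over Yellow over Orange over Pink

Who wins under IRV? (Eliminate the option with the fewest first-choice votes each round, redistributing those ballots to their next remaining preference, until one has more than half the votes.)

Round 1: Red 0, Purple 24, Yellow 13, Orange 11, Pink 14. Red eliminated.
Round 2: Purple 24, Yellow 13, Orange 11, Pink 14. Orange eliminated.
Round 3: Purple 24, Yellow 24, Pink 14. Pink eliminated.
Round 4: Purple 24, Yellow 38. Yellow has a majority (≥32).

Yellow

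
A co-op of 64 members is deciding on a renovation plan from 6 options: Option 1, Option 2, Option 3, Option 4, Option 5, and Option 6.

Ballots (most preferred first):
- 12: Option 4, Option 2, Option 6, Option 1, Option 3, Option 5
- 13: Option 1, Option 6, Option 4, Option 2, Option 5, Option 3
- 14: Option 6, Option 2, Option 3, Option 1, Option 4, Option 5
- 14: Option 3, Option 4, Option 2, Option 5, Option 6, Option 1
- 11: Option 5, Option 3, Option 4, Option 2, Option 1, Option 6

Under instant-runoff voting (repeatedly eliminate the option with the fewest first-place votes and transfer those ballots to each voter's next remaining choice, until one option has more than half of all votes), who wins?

Round 1: Option 1 13, Option 2 0, Option 3 14, Option 4 12, Option 5 11, Option 6 14. Option 2 eliminated.
Round 2: Option 1 13, Option 3 14, Option 4 12, Option 5 11, Option 6 14. Option 5 eliminated.
Round 3: Option 1 13, Option 3 25, Option 4 12, Option 6 14. Option 4 eliminated.
Round 4: Option 1 13, Option 3 25, Option 6 26. Option 1 eliminated.
Round 5: Option 3 25, Option 6 39. Option 6 has a majority (≥33).

Option 6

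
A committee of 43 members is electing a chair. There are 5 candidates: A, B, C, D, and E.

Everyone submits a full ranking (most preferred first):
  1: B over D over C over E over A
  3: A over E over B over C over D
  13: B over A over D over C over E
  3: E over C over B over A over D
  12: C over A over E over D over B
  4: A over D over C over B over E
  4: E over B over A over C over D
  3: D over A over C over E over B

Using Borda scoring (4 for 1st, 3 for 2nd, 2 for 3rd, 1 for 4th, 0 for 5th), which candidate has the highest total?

A: 1×0 + 3×4 + 13×3 + 3×1 + 12×3 + 4×4 + 4×2 + 3×3 = 123
B: 1×4 + 3×2 + 13×4 + 3×2 + 12×0 + 4×1 + 4×3 + 3×0 = 84
C: 1×2 + 3×1 + 13×1 + 3×3 + 12×4 + 4×2 + 4×1 + 3×2 = 93
D: 1×3 + 3×0 + 13×2 + 3×0 + 12×1 + 4×3 + 4×0 + 3×4 = 65
E: 1×1 + 3×3 + 13×0 + 3×4 + 12×2 + 4×0 + 4×4 + 3×1 = 65

A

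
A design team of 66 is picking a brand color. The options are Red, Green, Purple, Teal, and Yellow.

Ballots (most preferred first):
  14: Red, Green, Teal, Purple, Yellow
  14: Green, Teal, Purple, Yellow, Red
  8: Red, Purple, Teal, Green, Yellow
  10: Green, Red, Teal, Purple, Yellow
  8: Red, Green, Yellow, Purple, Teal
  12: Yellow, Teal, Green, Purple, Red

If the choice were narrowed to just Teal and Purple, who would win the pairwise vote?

Teal

Teal is ranked above Purple on 50 ballots; Purple above Teal on 16.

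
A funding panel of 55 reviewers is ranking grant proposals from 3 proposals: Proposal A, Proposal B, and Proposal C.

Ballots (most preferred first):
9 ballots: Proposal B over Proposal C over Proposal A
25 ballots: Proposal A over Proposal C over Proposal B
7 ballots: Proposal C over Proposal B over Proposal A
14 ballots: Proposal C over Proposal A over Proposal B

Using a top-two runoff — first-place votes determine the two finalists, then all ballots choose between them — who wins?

Round 1 first-place votes: Proposal A 25, Proposal B 9, Proposal C 21. Proposal A and Proposal C advance.
Runoff: Proposal A is ranked above Proposal C on 25 ballots, Proposal C above Proposal A on 30.

Proposal C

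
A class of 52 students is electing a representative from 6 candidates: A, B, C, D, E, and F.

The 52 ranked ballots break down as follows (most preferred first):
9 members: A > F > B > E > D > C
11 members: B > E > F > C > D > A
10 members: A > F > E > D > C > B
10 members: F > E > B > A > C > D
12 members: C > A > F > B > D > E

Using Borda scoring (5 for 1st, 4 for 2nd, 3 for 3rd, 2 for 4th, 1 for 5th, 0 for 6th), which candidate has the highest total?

F

A: 9×5 + 11×0 + 10×5 + 10×2 + 12×4 = 163
B: 9×3 + 11×5 + 10×0 + 10×3 + 12×2 = 136
C: 9×0 + 11×2 + 10×1 + 10×1 + 12×5 = 102
D: 9×1 + 11×1 + 10×2 + 10×0 + 12×1 = 52
E: 9×2 + 11×4 + 10×3 + 10×4 + 12×0 = 132
F: 9×4 + 11×3 + 10×4 + 10×5 + 12×3 = 195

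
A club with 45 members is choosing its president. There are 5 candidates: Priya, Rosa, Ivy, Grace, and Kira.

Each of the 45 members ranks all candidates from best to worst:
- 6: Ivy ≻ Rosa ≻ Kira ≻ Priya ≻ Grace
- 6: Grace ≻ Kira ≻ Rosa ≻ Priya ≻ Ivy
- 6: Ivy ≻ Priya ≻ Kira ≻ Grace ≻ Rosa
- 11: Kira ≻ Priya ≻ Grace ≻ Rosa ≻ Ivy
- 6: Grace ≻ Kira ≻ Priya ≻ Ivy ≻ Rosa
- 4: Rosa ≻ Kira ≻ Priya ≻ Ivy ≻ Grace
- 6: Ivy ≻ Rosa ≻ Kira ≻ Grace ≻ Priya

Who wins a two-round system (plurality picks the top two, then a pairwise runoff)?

Grace

Round 1 first-place votes: Priya 0, Rosa 4, Ivy 18, Grace 12, Kira 11. Ivy and Grace advance.
Runoff: Ivy is ranked above Grace on 22 ballots, Grace above Ivy on 23.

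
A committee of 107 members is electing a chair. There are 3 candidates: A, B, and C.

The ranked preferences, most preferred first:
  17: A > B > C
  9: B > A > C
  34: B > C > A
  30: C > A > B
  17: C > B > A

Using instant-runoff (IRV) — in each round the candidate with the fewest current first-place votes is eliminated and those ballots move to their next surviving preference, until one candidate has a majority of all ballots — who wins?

B

Round 1: A 17, B 43, C 47. A eliminated.
Round 2: B 60, C 47. B has a majority (≥54).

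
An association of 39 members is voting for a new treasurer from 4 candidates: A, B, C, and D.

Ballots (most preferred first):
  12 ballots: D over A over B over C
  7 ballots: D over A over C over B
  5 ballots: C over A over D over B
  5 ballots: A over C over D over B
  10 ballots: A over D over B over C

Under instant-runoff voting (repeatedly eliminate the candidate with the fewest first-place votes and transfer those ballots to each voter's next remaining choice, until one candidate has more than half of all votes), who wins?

Round 1: A 15, B 0, C 5, D 19. B eliminated.
Round 2: A 15, C 5, D 19. C eliminated.
Round 3: A 20, D 19. A has a majority (≥20).

A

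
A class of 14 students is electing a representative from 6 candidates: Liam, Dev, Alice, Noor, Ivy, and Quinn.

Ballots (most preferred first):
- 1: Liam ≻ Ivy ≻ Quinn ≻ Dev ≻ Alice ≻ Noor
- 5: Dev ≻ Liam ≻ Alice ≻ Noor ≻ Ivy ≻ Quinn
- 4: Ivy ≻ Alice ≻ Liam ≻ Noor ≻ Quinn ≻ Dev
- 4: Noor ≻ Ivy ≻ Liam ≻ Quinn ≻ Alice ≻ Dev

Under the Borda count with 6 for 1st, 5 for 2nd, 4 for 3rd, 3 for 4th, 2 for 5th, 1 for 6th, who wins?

Liam: 1×6 + 5×5 + 4×4 + 4×4 = 63
Dev: 1×3 + 5×6 + 4×1 + 4×1 = 41
Alice: 1×2 + 5×4 + 4×5 + 4×2 = 50
Noor: 1×1 + 5×3 + 4×3 + 4×6 = 52
Ivy: 1×5 + 5×2 + 4×6 + 4×5 = 59
Quinn: 1×4 + 5×1 + 4×2 + 4×3 = 29

Liam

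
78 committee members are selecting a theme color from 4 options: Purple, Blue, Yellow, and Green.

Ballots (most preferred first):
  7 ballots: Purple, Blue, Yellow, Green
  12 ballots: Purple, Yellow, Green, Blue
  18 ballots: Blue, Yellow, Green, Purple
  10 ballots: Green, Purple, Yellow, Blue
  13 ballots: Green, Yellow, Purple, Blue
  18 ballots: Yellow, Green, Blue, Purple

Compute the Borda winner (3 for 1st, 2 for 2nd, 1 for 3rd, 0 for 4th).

Yellow

Purple: 7×3 + 12×3 + 18×0 + 10×2 + 13×1 + 18×0 = 90
Blue: 7×2 + 12×0 + 18×3 + 10×0 + 13×0 + 18×1 = 86
Yellow: 7×1 + 12×2 + 18×2 + 10×1 + 13×2 + 18×3 = 157
Green: 7×0 + 12×1 + 18×1 + 10×3 + 13×3 + 18×2 = 135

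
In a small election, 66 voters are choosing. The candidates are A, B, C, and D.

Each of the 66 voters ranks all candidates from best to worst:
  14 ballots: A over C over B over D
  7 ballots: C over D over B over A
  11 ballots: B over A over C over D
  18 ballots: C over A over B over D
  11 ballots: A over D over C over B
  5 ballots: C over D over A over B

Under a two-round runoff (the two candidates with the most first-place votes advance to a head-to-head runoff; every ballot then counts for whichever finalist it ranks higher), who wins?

Round 1 first-place votes: A 25, B 11, C 30, D 0. C and A advance.
Runoff: C is ranked above A on 30 ballots, A above C on 36.

A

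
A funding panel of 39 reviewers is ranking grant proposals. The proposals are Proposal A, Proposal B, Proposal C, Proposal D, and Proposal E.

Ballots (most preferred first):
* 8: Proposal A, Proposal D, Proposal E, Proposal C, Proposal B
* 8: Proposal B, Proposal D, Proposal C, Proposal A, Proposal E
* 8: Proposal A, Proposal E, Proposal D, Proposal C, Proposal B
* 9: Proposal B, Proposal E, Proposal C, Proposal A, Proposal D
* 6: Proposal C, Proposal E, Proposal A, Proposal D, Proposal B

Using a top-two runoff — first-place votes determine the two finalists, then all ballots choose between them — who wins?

Proposal A

Round 1 first-place votes: Proposal A 16, Proposal B 17, Proposal C 6, Proposal D 0, Proposal E 0. Proposal B and Proposal A advance.
Runoff: Proposal B is ranked above Proposal A on 17 ballots, Proposal A above Proposal B on 22.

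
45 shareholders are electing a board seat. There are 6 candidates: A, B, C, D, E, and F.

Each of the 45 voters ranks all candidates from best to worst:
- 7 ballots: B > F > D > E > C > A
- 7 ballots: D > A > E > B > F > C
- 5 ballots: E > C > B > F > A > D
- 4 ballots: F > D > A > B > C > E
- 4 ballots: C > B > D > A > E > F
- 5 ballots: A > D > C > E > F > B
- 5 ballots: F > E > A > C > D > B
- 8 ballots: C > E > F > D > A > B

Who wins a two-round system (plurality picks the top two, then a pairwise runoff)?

Round 1 first-place votes: A 5, B 7, C 12, D 7, E 5, F 9. C and F advance.
Runoff: C is ranked above F on 22 ballots, F above C on 23.

F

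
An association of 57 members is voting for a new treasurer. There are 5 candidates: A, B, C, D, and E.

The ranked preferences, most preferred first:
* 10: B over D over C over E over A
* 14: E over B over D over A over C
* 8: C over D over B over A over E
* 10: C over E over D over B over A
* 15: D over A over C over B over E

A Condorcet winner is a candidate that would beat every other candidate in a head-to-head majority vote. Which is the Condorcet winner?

D

D vs A: 57–0
D vs B: 33–24
D vs C: 39–18
D vs E: 33–24
D beats every other candidate.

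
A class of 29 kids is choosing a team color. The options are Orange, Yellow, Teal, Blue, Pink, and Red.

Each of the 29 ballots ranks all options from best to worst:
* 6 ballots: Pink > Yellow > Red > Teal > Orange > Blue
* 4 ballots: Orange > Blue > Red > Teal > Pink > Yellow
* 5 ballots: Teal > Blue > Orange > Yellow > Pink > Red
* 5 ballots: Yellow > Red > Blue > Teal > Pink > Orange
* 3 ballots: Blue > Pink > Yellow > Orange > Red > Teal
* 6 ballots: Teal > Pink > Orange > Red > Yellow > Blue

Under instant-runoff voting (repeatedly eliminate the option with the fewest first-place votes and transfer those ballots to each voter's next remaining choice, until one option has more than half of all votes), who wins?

Teal

Round 1: Orange 4, Yellow 5, Teal 11, Blue 3, Pink 6, Red 0. Red eliminated.
Round 2: Orange 4, Yellow 5, Teal 11, Blue 3, Pink 6. Blue eliminated.
Round 3: Orange 4, Yellow 5, Teal 11, Pink 9. Orange eliminated.
Round 4: Yellow 5, Teal 15, Pink 9. Teal has a majority (≥15).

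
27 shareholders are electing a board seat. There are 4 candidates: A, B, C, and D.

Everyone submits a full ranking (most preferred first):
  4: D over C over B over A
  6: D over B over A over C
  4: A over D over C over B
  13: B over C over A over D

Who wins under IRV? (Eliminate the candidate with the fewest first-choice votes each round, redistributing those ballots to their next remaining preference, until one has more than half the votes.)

Round 1: A 4, B 13, C 0, D 10. C eliminated.
Round 2: A 4, B 13, D 10. A eliminated.
Round 3: B 13, D 14. D has a majority (≥14).

D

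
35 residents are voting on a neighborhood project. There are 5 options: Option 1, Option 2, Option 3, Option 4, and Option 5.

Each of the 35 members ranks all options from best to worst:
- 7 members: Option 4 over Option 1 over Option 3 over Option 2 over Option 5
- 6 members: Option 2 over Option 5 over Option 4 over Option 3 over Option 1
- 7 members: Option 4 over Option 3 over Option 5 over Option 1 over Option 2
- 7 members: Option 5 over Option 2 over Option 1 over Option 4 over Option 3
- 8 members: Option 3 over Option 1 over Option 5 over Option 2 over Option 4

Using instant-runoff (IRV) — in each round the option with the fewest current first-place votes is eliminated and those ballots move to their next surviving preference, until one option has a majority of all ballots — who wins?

Option 5

Round 1: Option 1 0, Option 2 6, Option 3 8, Option 4 14, Option 5 7. Option 1 eliminated.
Round 2: Option 2 6, Option 3 8, Option 4 14, Option 5 7. Option 2 eliminated.
Round 3: Option 3 8, Option 4 14, Option 5 13. Option 3 eliminated.
Round 4: Option 4 14, Option 5 21. Option 5 has a majority (≥18).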